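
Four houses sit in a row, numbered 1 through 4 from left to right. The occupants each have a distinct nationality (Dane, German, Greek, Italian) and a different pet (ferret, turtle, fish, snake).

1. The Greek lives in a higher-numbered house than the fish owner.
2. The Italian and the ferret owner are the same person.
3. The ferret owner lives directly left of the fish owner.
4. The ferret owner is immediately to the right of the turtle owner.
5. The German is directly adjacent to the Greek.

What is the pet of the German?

fish

Clue 4: the ferret owner is in house 2.
Clue 4: the turtle owner is in house 1.
House 3 pet: only fish fits.
That leaves snake as the pet for house 4.
By clue 1, the Greek is in house 4.
Clue 2 places the Italian in house 2.
Clue 5: the German is in house 3.
House 1's nationality must be Dane (nothing else left).
So: house 1 = Dane/turtle, house 2 = Italian/ferret, house 3 = German/fish, house 4 = Greek/snake.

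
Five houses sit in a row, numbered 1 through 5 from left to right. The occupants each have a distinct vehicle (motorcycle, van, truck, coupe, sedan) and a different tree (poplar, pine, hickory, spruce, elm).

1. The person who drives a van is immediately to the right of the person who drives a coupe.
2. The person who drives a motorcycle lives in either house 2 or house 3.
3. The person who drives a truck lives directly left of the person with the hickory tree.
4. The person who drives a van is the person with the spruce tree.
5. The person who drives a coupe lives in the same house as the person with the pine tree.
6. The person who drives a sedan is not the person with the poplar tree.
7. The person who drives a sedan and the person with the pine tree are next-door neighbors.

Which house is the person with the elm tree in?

3

The person who drives a motorcycle is narrowed to house 2 or 3; consider each.
Placing it in house 3 leads to a contradiction, so it's in house 2.
The only vehicle still possible for house 1 is truck.
From clue 3, the person with the hickory tree must be in house 2.
The person who drives a coupe is narrowed to house 3 or 4; consider each.
Placing it in house 3 leads to a contradiction, so it's in house 4.
Clue 1: the person who drives a van is in house 5.
Clue 4 places the person with the spruce tree in house 5.
From clue 5, the person with the pine tree must be in house 4.
So house 3 gets sedan for vehicle.
By clue 6, the person with the poplar tree is in house 1.
The only tree still possible for house 3 is elm.
So: house 1 = truck/poplar, house 2 = motorcycle/hickory, house 3 = sedan/elm, house 4 = coupe/pine, house 5 = van/spruce.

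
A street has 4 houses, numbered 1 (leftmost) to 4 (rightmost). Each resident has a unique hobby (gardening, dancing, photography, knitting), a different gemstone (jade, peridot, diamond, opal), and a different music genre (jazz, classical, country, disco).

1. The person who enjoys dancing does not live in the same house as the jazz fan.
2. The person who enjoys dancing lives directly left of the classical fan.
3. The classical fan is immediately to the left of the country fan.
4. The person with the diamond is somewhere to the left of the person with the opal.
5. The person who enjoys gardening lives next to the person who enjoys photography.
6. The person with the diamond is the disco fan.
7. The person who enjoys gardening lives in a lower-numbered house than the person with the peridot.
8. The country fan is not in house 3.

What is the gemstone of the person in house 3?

By clue 8, the country fan is in house 4.
Clue 3: the classical fan is in house 3.
By clue 2, the person who enjoys dancing is in house 2.
By clue 1, the jazz fan is in house 1.
From clue 5, the person who enjoys gardening must be in house 3.
From clue 5, the person who enjoys photography must be in house 4.
By clue 7, the person with the peridot is in house 4.
House 1 hobby: only knitting fits.
House 2 music genre: only disco fits.
From clue 6, the person with the diamond must be in house 2.
That leaves jade as the gemstone for house 1.
That leaves opal as the gemstone for house 3.
So: house 1 = knitting/jade/jazz, house 2 = dancing/diamond/disco, house 3 = gardening/opal/classical, house 4 = photography/peridot/country.

opal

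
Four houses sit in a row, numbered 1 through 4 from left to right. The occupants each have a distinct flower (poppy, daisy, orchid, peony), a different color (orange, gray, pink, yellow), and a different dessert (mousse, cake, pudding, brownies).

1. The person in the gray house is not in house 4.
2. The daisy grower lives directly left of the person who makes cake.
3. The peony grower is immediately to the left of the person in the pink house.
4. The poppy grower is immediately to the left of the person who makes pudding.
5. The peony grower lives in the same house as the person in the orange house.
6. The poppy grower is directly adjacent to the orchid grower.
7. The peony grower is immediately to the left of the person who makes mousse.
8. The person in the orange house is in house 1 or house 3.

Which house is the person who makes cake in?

House 4 flower: only orchid fits.
House 1 dessert: only brownies fits.
Clue 6: the poppy grower is in house 3.
So house 1 gets peony for flower.
The only flower still possible for house 2 is daisy.
The person who makes cake is in house 3 (clue 2).
By clue 3, the person in the pink house is in house 2.
The person who makes pudding is in house 4 (clue 4).
The person in the orange house is in house 1 (clue 5).
The person who makes mousse is in house 2 (clue 7).
The only color still possible for house 4 is yellow.
That leaves gray as the color for house 3.
So: house 1 = peony/orange/brownies, house 2 = daisy/pink/mousse, house 3 = poppy/gray/cake, house 4 = orchid/yellow/pudding.

3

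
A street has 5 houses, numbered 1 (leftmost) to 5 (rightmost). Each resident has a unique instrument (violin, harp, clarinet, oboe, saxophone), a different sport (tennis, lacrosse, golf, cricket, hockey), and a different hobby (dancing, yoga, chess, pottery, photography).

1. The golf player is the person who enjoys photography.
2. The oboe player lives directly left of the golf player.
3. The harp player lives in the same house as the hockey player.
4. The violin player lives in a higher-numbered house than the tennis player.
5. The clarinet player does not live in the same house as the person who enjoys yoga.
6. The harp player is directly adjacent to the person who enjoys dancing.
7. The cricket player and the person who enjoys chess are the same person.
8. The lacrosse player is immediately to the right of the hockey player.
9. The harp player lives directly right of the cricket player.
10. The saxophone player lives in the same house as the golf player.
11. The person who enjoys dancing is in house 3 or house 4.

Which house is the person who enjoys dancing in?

The person who enjoys dancing is narrowed to house 3 or 4; consider each.
Placing it in house 3 leads to a contradiction, so it's in house 4.
From clue 6, the harp player must be in house 3.
By clue 9, the cricket player is in house 2.
That leaves tennis as the sport for house 1.
Clue 3: the hockey player is in house 3.
Clue 7 places the person who enjoys chess in house 2.
Clue 8 places the lacrosse player in house 4.
From clue 10, the saxophone player must be in house 5.
From clue 10, the golf player must be in house 5.
House 1 instrument: only clarinet fits.
Clue 1 places the person who enjoys photography in house 5.
Clue 2 places the oboe player in house 4.
The only instrument still possible for house 2 is violin.
House 1 hobby: only pottery fits.
The only hobby still possible for house 3 is yoga.
So: house 1 = clarinet/tennis/pottery, house 2 = violin/cricket/chess, house 3 = harp/hockey/yoga, house 4 = oboe/lacrosse/dancing, house 5 = saxophone/golf/photography.

4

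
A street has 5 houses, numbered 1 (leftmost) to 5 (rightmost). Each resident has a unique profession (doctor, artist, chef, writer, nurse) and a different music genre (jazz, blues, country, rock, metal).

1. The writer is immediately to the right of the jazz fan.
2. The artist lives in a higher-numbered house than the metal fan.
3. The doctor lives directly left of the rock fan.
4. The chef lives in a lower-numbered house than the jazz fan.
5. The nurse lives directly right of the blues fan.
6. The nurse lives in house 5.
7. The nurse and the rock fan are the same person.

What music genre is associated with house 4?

blues

From clue 6, the nurse must be in house 5.
Clue 7 places the rock fan in house 5.
Clue 3: the doctor is in house 4.
Clue 5 places the blues fan in house 4.
The only profession still possible for house 1 is chef.
House 2 profession: only artist fits.
The only profession still possible for house 3 is writer.
The jazz fan is in house 2 (clue 1).
The metal fan is in house 1 (clue 2).
House 3's music genre must be country (nothing else left).
So: house 1 = chef/metal, house 2 = artist/jazz, house 3 = writer/country, house 4 = doctor/blues, house 5 = nurse/rock.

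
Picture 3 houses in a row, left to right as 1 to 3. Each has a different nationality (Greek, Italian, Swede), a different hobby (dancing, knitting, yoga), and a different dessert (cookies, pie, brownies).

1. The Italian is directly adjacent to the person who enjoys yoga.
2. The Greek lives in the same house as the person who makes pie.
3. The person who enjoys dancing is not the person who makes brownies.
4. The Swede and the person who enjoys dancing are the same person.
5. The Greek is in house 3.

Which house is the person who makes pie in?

3

By clue 5, the Greek is in house 3.
Clue 2 places the person who makes pie in house 3.
The Italian is narrowed to house 1 or 2; consider each.
Placing it in house 1 leads to a contradiction, so it's in house 2.
That leaves Swede as the nationality for house 1.
From clue 4, the person who enjoys dancing must be in house 1.
That leaves knitting as the hobby for house 2.
The only hobby still possible for house 3 is yoga.
By clue 3, the person who makes brownies is in house 2.
House 1 dessert: only cookies fits.
So: house 1 = Swede/dancing/cookies, house 2 = Italian/knitting/brownies, house 3 = Greek/yoga/pie.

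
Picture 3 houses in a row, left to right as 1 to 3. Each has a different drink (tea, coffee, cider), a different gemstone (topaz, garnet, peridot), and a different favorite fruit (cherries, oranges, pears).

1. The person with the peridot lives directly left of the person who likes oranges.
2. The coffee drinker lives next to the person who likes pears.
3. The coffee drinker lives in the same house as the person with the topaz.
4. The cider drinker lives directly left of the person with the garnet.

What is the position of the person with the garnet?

The cider drinker is narrowed to house 1 or 2; consider each.
Placing it in house 1 leads to a contradiction, so it's in house 2.
By clue 4, the person with the garnet is in house 3.
Clue 2 places the person who likes pears in house 2.
By clue 3, the coffee drinker is in house 1.
The person with the topaz is in house 1 (clue 3).
So house 3 gets tea for drink.
House 2's gemstone must be peridot (nothing else left).
So house 1 gets cherries for favorite fruit.
House 3 favorite fruit: only oranges fits.
So: house 1 = coffee/topaz/cherries, house 2 = cider/peridot/pears, house 3 = tea/garnet/oranges.

3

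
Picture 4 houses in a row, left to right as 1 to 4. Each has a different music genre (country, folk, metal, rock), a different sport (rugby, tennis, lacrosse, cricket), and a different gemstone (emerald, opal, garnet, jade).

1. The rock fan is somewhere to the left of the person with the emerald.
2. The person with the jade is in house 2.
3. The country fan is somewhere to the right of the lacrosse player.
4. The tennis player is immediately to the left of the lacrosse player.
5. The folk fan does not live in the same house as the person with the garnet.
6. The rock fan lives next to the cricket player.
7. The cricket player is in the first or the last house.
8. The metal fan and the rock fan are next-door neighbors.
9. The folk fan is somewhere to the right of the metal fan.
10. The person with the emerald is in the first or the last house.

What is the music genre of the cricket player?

metal

Clue 2: the person with the jade is in house 2.
The person with the emerald is in house 4 (clue 10).
That leaves metal as the music genre for house 1.
Clue 8 places the rock fan in house 2.
The cricket player is in house 1 (clue 6).
House 4's sport must be rugby (nothing else left).
By clue 4, the lacrosse player is in house 3.
House 2's sport must be tennis (nothing else left).
The country fan is in house 4 (clue 3).
That leaves folk as the music genre for house 3.
Clue 5 places the person with the garnet in house 1.
That leaves opal as the gemstone for house 3.
So: house 1 = metal/cricket/garnet, house 2 = rock/tennis/jade, house 3 = folk/lacrosse/opal, house 4 = country/rugby/emerald.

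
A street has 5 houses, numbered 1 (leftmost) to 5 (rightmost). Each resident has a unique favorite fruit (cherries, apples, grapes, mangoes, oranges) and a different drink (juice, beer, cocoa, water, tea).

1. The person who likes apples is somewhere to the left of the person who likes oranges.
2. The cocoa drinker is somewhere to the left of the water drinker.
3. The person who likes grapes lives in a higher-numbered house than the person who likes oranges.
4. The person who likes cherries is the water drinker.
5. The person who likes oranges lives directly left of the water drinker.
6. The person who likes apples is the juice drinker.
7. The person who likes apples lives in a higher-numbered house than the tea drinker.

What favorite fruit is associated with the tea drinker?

mangoes

That leaves mangoes as the favorite fruit for house 1.
The only favorite fruit still possible for house 2 is apples.
Clue 6: the juice drinker is in house 2.
By clue 7, the tea drinker is in house 1.
That leaves oranges as the favorite fruit for house 3.
Clue 5: the water drinker is in house 4.
That leaves beer as the drink for house 5.
Clue 4 places the person who likes cherries in house 4.
The only favorite fruit still possible for house 5 is grapes.
So house 3 gets cocoa for drink.
So: house 1 = mangoes/tea, house 2 = apples/juice, house 3 = oranges/cocoa, house 4 = cherries/water, house 5 = grapes/beer.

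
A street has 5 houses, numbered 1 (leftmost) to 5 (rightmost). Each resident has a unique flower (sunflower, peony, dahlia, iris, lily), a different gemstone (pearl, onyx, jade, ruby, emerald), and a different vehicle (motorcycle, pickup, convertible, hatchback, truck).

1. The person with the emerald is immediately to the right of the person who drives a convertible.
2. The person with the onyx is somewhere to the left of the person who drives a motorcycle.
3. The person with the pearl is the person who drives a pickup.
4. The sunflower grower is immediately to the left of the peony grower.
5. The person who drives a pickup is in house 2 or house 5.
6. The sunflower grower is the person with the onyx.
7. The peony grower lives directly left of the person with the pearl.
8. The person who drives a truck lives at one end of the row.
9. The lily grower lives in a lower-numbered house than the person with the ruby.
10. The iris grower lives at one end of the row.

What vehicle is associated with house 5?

pickup

The person with the pearl is in house 5 (clue 3).
From clue 3, the person who drives a pickup must be in house 5.
Clue 7: the peony grower is in house 4.
House 1 vehicle: only truck fits.
From clue 4, the sunflower grower must be in house 3.
Clue 6: the person with the onyx is in house 3.
The only gemstone still possible for house 1 is jade.
That leaves ruby as the gemstone for house 2.
House 4's gemstone must be emerald (nothing else left).
From clue 1, the person who drives a convertible must be in house 3.
Clue 2 places the person who drives a motorcycle in house 4.
The lily grower is in house 1 (clue 9).
That leaves dahlia as the flower for house 2.
House 5's flower must be iris (nothing else left).
So house 2 gets hatchback for vehicle.
So: house 1 = lily/jade/truck, house 2 = dahlia/ruby/hatchback, house 3 = sunflower/onyx/convertible, house 4 = peony/emerald/motorcycle, house 5 = iris/pearl/pickup.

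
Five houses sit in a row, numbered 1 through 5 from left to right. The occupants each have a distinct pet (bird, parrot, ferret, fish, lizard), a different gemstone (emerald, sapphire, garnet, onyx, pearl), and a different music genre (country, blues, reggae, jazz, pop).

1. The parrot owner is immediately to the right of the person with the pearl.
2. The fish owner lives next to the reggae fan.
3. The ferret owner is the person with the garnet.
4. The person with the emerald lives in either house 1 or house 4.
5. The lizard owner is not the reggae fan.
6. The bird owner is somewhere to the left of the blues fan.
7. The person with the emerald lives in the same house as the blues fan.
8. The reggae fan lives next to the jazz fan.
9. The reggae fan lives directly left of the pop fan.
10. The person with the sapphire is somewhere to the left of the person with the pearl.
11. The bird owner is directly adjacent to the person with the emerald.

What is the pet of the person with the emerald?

Clue 7: the person with the emerald is in house 4.
By clue 7, the blues fan is in house 4.
Clue 11 places the bird owner in house 3.
From clue 1, the parrot owner must be in house 4.
Clue 1: the person with the pearl is in house 3.
The only music genre still possible for house 5 is country.
The fish owner is narrowed to house 1 or 2; consider each.
Placing it in house 2 leads to a contradiction, so it's in house 1.
Clue 2: the reggae fan is in house 2.
By clue 9, the pop fan is in house 3.
That leaves ferret as the pet for house 2.
The only pet still possible for house 5 is lizard.
So house 1 gets jazz for music genre.
The person with the garnet is in house 2 (clue 3).
So house 5 gets onyx for gemstone.
House 1 gemstone: only sapphire fits.
So: house 1 = fish/sapphire/jazz, house 2 = ferret/garnet/reggae, house 3 = bird/pearl/pop, house 4 = parrot/emerald/blues, house 5 = lizard/onyx/country.

parrot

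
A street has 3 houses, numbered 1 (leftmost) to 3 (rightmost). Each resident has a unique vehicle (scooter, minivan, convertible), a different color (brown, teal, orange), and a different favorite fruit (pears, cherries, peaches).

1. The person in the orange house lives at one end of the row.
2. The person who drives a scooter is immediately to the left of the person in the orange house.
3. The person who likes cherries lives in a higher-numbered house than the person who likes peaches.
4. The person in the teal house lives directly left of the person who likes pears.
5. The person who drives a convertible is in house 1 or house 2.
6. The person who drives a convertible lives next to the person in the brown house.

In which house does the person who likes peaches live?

From clue 2, the person who drives a scooter must be in house 2.
The person in the orange house is in house 3 (clue 2).
So house 1 gets convertible for vehicle.
The only vehicle still possible for house 3 is minivan.
House 1 favorite fruit: only peaches fits.
From clue 6, the person in the brown house must be in house 2.
That leaves teal as the color for house 1.
Clue 4: the person who likes pears is in house 2.
House 3's favorite fruit must be cherries (nothing else left).
So: house 1 = convertible/teal/peaches, house 2 = scooter/brown/pears, house 3 = minivan/orange/cherries.

1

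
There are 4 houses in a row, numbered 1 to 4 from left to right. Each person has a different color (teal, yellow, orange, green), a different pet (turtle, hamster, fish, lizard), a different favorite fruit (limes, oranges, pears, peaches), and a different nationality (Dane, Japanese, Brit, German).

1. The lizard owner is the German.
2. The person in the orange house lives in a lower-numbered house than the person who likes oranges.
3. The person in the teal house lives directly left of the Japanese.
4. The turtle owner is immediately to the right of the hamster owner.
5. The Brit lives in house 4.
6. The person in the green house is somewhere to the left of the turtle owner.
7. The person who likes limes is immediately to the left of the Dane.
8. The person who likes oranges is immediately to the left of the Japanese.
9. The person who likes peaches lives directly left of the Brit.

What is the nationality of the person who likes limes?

German

By clue 5, the Brit is in house 4.
Clue 9: the person who likes peaches is in house 3.
So house 4 gets yellow for color.
That leaves pears as the favorite fruit for house 4.
So house 1 gets German for nationality.
So house 2 gets Dane for nationality.
The only nationality still possible for house 3 is Japanese.
Clue 1: the lizard owner is in house 1.
Clue 2: the person in the orange house is in house 1.
From clue 3, the person in the teal house must be in house 2.
Clue 7 places the person who likes limes in house 1.
The only color still possible for house 3 is green.
So house 2 gets oranges for favorite fruit.
The turtle owner is in house 4 (clue 6).
By clue 4, the hamster owner is in house 3.
That leaves fish as the pet for house 2.
So: house 1 = orange/lizard/limes/German, house 2 = teal/fish/oranges/Dane, house 3 = green/hamster/peaches/Japanese, house 4 = yellow/turtle/pears/Brit.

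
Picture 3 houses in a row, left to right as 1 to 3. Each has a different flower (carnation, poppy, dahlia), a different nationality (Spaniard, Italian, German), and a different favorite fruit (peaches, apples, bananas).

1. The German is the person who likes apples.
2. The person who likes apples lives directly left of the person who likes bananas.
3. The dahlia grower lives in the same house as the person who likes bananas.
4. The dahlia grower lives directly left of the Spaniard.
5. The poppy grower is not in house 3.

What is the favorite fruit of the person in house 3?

The dahlia grower is in house 2 (clue 4).
Clue 4: the Spaniard is in house 3.
That leaves carnation as the flower for house 3.
By clue 3, the person who likes bananas is in house 2.
So house 1 gets poppy for flower.
So house 3 gets peaches for favorite fruit.
By clue 1, the German is in house 1.
House 2 nationality: only Italian fits.
The only favorite fruit still possible for house 1 is apples.
So: house 1 = poppy/German/apples, house 2 = dahlia/Italian/bananas, house 3 = carnation/Spaniard/peaches.

peaches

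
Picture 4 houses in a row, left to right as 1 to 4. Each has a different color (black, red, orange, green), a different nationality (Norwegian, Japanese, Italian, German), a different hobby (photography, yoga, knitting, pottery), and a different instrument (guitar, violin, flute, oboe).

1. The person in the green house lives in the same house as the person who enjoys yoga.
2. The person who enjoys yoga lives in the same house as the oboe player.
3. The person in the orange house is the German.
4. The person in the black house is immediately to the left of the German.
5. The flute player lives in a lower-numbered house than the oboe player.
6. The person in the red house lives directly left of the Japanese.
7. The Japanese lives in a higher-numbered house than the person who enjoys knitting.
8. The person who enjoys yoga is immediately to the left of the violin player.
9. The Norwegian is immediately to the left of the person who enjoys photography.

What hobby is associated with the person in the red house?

knitting

House 4 color: only orange fits.
The German is in house 4 (clue 3).
From clue 4, the person in the black house must be in house 3.
The only color still possible for house 1 is red.
That leaves green as the color for house 2.
The person who enjoys yoga is in house 2 (clue 1).
Clue 2 places the oboe player in house 2.
The flute player is in house 1 (clue 5).
From clue 6, the Japanese must be in house 2.
The person who enjoys knitting is in house 1 (clue 7).
From clue 8, the violin player must be in house 3.
House 4's instrument must be guitar (nothing else left).
Clue 9: the Norwegian is in house 3.
Clue 9: the person who enjoys photography is in house 4.
That leaves Italian as the nationality for house 1.
House 3's hobby must be pottery (nothing else left).
So: house 1 = red/Italian/knitting/flute, house 2 = green/Japanese/yoga/oboe, house 3 = black/Norwegian/pottery/violin, house 4 = orange/German/photography/guitar.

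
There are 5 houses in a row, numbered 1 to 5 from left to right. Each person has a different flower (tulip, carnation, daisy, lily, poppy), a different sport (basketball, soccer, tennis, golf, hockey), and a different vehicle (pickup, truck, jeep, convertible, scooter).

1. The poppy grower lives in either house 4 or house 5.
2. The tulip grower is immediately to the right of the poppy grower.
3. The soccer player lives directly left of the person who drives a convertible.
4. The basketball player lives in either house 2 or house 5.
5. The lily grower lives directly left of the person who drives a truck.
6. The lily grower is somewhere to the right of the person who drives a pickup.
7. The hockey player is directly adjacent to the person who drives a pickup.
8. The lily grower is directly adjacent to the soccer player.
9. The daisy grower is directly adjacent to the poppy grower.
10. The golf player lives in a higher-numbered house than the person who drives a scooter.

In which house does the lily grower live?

2

Clue 2: the tulip grower is in house 5.
By clue 2, the poppy grower is in house 4.
House 1 flower: only carnation fits.
So house 2 gets lily for flower.
House 3's flower must be daisy (nothing else left).
The person who drives a truck is in house 3 (clue 5).
Clue 6 places the person who drives a pickup in house 1.
The hockey player is in house 2 (clue 7).
The only sport still possible for house 5 is basketball.
That leaves jeep as the vehicle for house 5.
The person who drives a scooter is in house 2 (clue 10).
House 4 vehicle: only convertible fits.
Clue 3 places the soccer player in house 3.
So house 1 gets tennis for sport.
That leaves golf as the sport for house 4.
So: house 1 = carnation/tennis/pickup, house 2 = lily/hockey/scooter, house 3 = daisy/soccer/truck, house 4 = poppy/golf/convertible, house 5 = tulip/basketball/jeep.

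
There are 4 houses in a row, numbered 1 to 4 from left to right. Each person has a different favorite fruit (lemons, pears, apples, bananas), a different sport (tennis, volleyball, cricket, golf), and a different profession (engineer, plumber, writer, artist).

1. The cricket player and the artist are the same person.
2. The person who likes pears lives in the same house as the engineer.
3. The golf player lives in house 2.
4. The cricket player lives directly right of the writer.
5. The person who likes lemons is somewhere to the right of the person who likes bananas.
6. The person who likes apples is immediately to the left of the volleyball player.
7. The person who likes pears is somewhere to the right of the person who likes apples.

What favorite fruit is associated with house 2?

Clue 3: the golf player is in house 2.
That leaves tennis as the sport for house 1.
That leaves bananas as the favorite fruit for house 1.
So house 1 gets plumber for profession.
So house 2 gets writer for profession.
The cricket player is in house 3 (clue 4).
House 4 sport: only volleyball fits.
From clue 1, the artist must be in house 3.
By clue 6, the person who likes apples is in house 3.
Clue 7: the person who likes pears is in house 4.
House 2's favorite fruit must be lemons (nothing else left).
House 4 profession: only engineer fits.
So: house 1 = bananas/tennis/plumber, house 2 = lemons/golf/writer, house 3 = apples/cricket/artist, house 4 = pears/volleyball/engineer.

lemons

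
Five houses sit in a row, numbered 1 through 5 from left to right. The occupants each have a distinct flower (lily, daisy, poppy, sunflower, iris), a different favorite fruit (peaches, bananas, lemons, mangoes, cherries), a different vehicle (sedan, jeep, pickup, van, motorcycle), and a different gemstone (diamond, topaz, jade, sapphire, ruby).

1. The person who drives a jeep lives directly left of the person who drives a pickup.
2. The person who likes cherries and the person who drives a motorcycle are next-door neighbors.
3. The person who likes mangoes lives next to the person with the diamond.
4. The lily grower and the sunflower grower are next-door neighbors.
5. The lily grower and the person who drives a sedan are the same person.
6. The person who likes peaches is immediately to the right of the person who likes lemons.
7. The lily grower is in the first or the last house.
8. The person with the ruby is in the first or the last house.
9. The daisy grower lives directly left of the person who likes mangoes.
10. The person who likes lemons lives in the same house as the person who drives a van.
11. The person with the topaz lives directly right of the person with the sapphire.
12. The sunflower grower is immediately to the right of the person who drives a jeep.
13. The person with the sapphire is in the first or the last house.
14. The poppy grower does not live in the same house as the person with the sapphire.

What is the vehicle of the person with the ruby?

The person with the sapphire is in house 1 (clue 13).
House 5 gemstone: only ruby fits.
Clue 11 places the person with the topaz in house 2.
The lily grower is narrowed to house 1 or 5; consider each.
Placing it in house 1 leads to a contradiction, so it's in house 5.
The sunflower grower is in house 4 (clue 4).
Clue 5 places the person who drives a sedan in house 5.
From clue 12, the person who drives a jeep must be in house 3.
The person who drives a pickup is in house 4 (clue 1).
House 5 favorite fruit: only bananas fits.
The only favorite fruit still possible for house 4 is mangoes.
Clue 3: the person with the diamond is in house 3.
Clue 9: the daisy grower is in house 3.
The only flower still possible for house 1 is iris.
So house 2 gets poppy for flower.
House 4's gemstone must be jade (nothing else left).
The person who likes lemons is narrowed to house 1 or 2; consider each.
Placing it in house 2 leads to a contradiction, so it's in house 1.
Clue 6: the person who likes peaches is in house 2.
By clue 10, the person who drives a van is in house 1.
That leaves cherries as the favorite fruit for house 3.
That leaves motorcycle as the vehicle for house 2.
So: house 1 = iris/lemons/van/sapphire, house 2 = poppy/peaches/motorcycle/topaz, house 3 = daisy/cherries/jeep/diamond, house 4 = sunflower/mangoes/pickup/jade, house 5 = lily/bananas/sedan/ruby.

sedan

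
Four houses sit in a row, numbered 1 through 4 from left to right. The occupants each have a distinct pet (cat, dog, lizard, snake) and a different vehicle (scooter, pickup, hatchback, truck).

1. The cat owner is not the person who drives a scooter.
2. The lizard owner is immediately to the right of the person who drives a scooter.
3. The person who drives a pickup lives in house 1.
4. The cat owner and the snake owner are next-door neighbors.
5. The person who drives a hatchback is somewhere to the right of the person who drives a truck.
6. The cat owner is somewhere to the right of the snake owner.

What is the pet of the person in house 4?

lizard

Clue 3 places the person who drives a pickup in house 1.
That leaves hatchback as the vehicle for house 4.
The lizard owner is narrowed to house 3 or 4; consider each.
Placing it in house 3 leads to a contradiction, so it's in house 4.
The person who drives a scooter is in house 3 (clue 2).
So house 2 gets truck for vehicle.
Clue 1: the cat owner is in house 2.
The snake owner is in house 1 (clue 6).
That leaves dog as the pet for house 3.
So: house 1 = snake/pickup, house 2 = cat/truck, house 3 = dog/scooter, house 4 = lizard/hatchback.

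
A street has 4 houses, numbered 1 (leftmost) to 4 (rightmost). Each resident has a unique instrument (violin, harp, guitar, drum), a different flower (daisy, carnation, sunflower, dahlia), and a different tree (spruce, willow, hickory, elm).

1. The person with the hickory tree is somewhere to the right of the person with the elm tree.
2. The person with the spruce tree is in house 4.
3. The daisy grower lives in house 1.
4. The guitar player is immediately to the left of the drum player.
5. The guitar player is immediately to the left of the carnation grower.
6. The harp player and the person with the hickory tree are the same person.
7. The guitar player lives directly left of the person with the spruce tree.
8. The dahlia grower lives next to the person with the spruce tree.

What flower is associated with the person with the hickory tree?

sunflower

Clue 2: the person with the spruce tree is in house 4.
Clue 3 places the daisy grower in house 1.
Clue 7: the guitar player is in house 3.
Clue 8 places the dahlia grower in house 3.
House 1 instrument: only violin fits.
The drum player is in house 4 (clue 4).
Clue 5: the carnation grower is in house 4.
By clue 6, the harp player is in house 2.
The person with the hickory tree is in house 2 (clue 6).
That leaves sunflower as the flower for house 2.
That leaves elm as the tree for house 1.
House 3 tree: only willow fits.
So: house 1 = violin/daisy/elm, house 2 = harp/sunflower/hickory, house 3 = guitar/dahlia/willow, house 4 = drum/carnation/spruce.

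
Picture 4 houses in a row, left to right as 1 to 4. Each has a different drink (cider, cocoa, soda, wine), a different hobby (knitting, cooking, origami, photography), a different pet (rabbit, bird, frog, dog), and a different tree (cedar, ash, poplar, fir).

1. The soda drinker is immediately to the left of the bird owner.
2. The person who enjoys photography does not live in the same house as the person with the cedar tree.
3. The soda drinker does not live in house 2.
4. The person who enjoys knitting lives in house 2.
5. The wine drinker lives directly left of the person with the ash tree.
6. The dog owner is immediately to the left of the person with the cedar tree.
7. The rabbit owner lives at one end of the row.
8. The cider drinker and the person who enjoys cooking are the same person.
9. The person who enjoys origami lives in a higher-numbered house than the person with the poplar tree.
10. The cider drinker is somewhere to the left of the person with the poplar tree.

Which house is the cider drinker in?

1

Clue 4 places the person who enjoys knitting in house 2.
That leaves cocoa as the drink for house 4.
House 1 tree: only fir fits.
Clue 8 places the cider drinker in house 1.
Clue 8: the person who enjoys cooking is in house 1.
House 2's drink must be wine (nothing else left).
The only drink still possible for house 3 is soda.
From clue 1, the bird owner must be in house 4.
By clue 5, the person with the ash tree is in house 3.
That leaves poplar as the tree for house 2.
House 4's tree must be cedar (nothing else left).
Clue 2 places the person who enjoys photography in house 3.
The dog owner is in house 3 (clue 6).
So house 4 gets origami for hobby.
House 1 pet: only rabbit fits.
That leaves frog as the pet for house 2.
So: house 1 = cider/cooking/rabbit/fir, house 2 = wine/knitting/frog/poplar, house 3 = soda/photography/dog/ash, house 4 = cocoa/origami/bird/cedar.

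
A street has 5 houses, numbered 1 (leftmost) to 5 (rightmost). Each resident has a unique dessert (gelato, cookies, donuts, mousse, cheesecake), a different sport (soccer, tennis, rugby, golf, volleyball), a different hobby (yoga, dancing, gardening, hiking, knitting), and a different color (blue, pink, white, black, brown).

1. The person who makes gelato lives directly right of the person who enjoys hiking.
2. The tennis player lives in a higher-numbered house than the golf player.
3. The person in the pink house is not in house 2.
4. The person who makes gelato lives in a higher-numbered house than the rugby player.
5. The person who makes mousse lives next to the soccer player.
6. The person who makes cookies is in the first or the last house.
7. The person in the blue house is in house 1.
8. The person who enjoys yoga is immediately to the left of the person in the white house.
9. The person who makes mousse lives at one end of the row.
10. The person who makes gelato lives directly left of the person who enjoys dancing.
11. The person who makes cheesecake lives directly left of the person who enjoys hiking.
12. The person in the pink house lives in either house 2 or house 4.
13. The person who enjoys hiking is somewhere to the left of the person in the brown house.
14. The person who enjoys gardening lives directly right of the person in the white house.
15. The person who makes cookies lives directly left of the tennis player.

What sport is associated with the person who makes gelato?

The person in the blue house is in house 1 (clue 7).
The person in the pink house is in house 4 (clue 12).
Clue 15 places the person who makes cookies in house 1.
From clue 15, the tennis player must be in house 2.
House 5's dessert must be mousse (nothing else left).
Clue 2 places the golf player in house 1.
By clue 5, the soccer player is in house 4.
Clue 11: the person who makes cheesecake is in house 2.
The person who enjoys hiking is in house 3 (clue 11).
Clue 13: the person in the brown house is in house 5.
So house 5 gets volleyball for sport.
Clue 1 places the person who makes gelato in house 4.
Clue 10 places the person who enjoys dancing in house 5.
From clue 14, the person in the white house must be in house 3.
So house 3 gets donuts for dessert.
House 3 sport: only rugby fits.
That leaves gardening as the hobby for house 4.
The only color still possible for house 2 is black.
Clue 8: the person who enjoys yoga is in house 2.
So house 1 gets knitting for hobby.
So: house 1 = cookies/golf/knitting/blue, house 2 = cheesecake/tennis/yoga/black, house 3 = donuts/rugby/hiking/white, house 4 = gelato/soccer/gardening/pink, house 5 = mousse/volleyball/dancing/brown.

soccer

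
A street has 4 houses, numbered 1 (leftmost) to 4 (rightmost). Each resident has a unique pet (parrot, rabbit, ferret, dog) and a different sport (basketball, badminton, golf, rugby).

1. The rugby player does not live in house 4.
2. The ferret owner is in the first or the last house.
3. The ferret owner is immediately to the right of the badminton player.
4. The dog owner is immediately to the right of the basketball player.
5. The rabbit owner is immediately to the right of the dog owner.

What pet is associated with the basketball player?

From clue 3, the ferret owner must be in house 4.
By clue 3, the badminton player is in house 3.
So house 1 gets parrot for pet.
So house 2 gets dog for pet.
So house 3 gets rabbit for pet.
The only sport still possible for house 4 is golf.
From clue 4, the basketball player must be in house 1.
House 2 sport: only rugby fits.
So: house 1 = parrot/basketball, house 2 = dog/rugby, house 3 = rabbit/badminton, house 4 = ferret/golf.

parrot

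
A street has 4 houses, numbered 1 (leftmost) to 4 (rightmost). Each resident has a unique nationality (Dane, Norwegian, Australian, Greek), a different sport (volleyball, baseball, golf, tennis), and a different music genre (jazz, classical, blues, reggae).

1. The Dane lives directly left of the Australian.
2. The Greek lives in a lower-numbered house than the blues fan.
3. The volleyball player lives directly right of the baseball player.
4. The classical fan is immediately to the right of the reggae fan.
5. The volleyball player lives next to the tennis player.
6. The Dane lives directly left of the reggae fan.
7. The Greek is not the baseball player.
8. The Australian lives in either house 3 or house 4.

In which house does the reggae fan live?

House 1's music genre must be jazz (nothing else left).
Clue 1 places the Dane in house 2.
Clue 1: the Australian is in house 3.
Clue 6: the reggae fan is in house 3.
So house 1 gets Greek for nationality.
House 4 nationality: only Norwegian fits.
House 2's music genre must be blues (nothing else left).
So house 4 gets classical for music genre.
House 1's sport must be golf (nothing else left).
The baseball player is narrowed to house 2 or 3; consider each.
Placing it in house 3 leads to a contradiction, so it's in house 2.
The volleyball player is in house 3 (clue 3).
House 4's sport must be tennis (nothing else left).
So: house 1 = Greek/golf/jazz, house 2 = Dane/baseball/blues, house 3 = Australian/volleyball/reggae, house 4 = Norwegian/tennis/classical.

3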